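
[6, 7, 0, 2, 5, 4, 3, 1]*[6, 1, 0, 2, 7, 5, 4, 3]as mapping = [0→4, 1→3, 2→6, 3→0, 4→5, 5→7, 6→2, 7→1]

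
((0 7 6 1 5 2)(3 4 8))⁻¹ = (0 2 5 1 6 7)(3 8 4)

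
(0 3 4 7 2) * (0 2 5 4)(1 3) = (0 1 3)(4 7 5)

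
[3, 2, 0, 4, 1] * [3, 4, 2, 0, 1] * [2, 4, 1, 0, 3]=[2, 1, 0, 4, 3]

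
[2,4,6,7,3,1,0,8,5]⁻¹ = [6,5,0,4,1,8,2,3,7]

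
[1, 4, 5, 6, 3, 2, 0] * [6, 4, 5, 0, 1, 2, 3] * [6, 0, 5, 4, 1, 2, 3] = [1, 0, 5, 4, 6, 2, 3]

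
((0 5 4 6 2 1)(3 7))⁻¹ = (0 1 2 6 4 5)(3 7)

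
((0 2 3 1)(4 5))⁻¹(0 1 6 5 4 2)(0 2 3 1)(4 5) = (0 6 4 5 3 2)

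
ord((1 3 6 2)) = 4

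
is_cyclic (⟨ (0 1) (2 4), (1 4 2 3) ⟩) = no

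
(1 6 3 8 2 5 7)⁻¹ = (1 7 5 2 8 3 6)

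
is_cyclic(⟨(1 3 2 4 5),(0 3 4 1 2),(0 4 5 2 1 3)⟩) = no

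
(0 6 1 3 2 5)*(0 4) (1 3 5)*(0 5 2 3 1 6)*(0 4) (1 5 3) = (0 4 3 1 2 6 5) 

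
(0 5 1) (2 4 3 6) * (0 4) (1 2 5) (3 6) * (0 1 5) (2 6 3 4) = (0 5 6) (1 2) (3 4) 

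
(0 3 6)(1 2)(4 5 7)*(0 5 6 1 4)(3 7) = (0 7)(1 2 4 6 5 3)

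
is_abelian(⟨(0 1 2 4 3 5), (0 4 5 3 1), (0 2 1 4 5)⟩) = no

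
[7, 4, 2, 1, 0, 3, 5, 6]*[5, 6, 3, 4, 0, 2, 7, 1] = [1, 0, 3, 6, 5, 4, 2, 7]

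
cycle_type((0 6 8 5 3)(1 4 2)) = 3.5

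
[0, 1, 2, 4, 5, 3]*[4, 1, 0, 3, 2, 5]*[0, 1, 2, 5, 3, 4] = [3, 1, 0, 2, 4, 5]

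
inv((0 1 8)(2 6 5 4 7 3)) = (0 8 1)(2 3 7 4 5 6)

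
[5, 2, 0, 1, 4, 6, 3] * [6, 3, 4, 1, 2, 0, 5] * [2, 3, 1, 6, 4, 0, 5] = [2, 4, 5, 6, 1, 0, 3]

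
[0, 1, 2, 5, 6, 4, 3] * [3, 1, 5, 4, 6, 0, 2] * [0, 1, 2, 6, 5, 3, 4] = [6, 1, 3, 0, 2, 4, 5]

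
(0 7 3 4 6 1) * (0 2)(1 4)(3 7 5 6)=(0 5 6 4 3 1 2)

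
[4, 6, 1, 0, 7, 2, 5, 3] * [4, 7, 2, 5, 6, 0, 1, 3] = [6, 1, 7, 4, 3, 2, 0, 5]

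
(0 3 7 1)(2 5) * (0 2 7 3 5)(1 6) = (0 5 7 6 1 2)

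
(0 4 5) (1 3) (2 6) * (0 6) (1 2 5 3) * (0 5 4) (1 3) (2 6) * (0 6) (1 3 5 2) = (0 6 4 3) (1 5) 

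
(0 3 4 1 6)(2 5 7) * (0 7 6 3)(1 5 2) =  (1 3 4 5 6 7)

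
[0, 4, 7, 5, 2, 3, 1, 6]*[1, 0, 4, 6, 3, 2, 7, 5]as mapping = [0→1, 1→3, 2→5, 3→2, 4→4, 5→6, 6→0, 7→7]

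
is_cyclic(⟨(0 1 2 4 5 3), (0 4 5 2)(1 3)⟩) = no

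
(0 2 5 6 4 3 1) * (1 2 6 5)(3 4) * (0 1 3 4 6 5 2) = (0 5 2 3)(4 6)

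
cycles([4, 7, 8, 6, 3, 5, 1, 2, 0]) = (0 4 3 6 1 7 2 8)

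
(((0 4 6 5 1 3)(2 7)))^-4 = (0 6 1)(3 4 5)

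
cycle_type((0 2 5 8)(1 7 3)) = 3.4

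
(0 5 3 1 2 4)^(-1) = (0 4 2 1 3 5)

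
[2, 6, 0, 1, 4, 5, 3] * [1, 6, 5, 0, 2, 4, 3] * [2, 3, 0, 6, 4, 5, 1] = [5, 6, 3, 1, 0, 4, 2]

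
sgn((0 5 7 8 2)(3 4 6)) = 1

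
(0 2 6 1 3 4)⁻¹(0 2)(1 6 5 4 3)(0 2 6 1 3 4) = (0 4 3 1 5)(2 6)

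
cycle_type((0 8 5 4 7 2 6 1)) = 8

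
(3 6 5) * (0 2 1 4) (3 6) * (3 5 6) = (0 2 1 4) (3 5) 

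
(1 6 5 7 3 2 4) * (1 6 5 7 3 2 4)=(1 5 3 4 6 7 2)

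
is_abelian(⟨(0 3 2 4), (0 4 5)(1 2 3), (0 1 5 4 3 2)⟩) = no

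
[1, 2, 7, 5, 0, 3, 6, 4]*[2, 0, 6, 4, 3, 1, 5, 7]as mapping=[0→0, 1→6, 2→7, 3→1, 4→2, 5→4, 6→5, 7→3]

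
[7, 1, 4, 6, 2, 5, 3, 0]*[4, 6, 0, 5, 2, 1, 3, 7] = [7, 6, 2, 3, 0, 1, 5, 4]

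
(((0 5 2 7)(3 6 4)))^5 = (0 5 2 7)(3 4 6)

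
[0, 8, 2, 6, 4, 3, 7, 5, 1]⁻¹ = [0, 8, 2, 5, 4, 7, 3, 6, 1]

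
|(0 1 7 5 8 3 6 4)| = 8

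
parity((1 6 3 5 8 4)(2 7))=even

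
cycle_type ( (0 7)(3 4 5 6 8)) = 2.5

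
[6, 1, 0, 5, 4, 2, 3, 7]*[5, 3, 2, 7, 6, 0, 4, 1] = [4, 3, 5, 0, 6, 2, 7, 1]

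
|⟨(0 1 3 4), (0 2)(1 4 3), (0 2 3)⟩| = 120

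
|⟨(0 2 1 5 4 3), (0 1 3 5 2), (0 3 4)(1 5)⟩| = 720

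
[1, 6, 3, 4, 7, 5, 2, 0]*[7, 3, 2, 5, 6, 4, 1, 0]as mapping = [0→3, 1→1, 2→5, 3→6, 4→0, 5→4, 6→2, 7→7]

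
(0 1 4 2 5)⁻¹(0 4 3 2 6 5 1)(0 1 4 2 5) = (0 4 1 2 3 5 6)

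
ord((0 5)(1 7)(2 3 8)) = 6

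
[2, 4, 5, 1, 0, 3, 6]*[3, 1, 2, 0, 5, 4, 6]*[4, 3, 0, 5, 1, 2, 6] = [0, 2, 1, 3, 5, 4, 6]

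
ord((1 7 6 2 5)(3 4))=10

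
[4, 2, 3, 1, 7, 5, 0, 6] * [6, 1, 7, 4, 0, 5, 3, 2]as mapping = [0→0, 1→7, 2→4, 3→1, 4→2, 5→5, 6→6, 7→3]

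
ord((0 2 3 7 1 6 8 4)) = 8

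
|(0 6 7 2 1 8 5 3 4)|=9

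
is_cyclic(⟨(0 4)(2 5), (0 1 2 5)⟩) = no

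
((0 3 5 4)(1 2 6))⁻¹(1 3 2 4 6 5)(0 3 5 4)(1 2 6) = (0 1 4 2 5 6)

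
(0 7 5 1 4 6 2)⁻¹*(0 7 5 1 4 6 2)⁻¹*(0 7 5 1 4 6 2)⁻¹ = (0 4 7 6 5 2 1)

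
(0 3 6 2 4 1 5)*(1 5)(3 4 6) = (0 4 5)(2 6)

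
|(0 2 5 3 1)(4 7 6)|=15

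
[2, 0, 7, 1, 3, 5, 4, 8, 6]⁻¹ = [1, 3, 0, 4, 6, 5, 8, 2, 7]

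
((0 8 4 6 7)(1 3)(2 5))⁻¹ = (0 7 6 4 8)(1 3)(2 5)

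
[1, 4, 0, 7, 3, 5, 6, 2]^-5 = [1, 4, 0, 7, 3, 5, 6, 2]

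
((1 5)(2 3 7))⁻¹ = (1 5)(2 7 3)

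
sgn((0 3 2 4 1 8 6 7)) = -1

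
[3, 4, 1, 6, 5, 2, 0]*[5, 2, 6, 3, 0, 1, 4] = [3, 0, 2, 4, 1, 6, 5]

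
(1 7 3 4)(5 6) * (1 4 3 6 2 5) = (1 7 6)(2 5)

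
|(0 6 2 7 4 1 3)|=7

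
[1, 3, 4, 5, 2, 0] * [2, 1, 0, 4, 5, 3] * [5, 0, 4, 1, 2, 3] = [0, 2, 3, 1, 5, 4]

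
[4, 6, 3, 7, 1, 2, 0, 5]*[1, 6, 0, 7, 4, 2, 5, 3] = [4, 5, 7, 3, 6, 0, 1, 2]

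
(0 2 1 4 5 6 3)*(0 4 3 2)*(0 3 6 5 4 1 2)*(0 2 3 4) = (0 4) (1 6 2 3) 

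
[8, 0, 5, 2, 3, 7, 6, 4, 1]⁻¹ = [1, 8, 3, 4, 7, 2, 6, 5, 0]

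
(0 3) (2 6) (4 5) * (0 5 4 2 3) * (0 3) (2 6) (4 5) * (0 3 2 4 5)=(0 2 4) (3 5 6) 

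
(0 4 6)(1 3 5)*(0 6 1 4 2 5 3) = (0 2 5 4 1)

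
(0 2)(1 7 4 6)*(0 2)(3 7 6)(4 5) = (1 6)(3 7 5 4)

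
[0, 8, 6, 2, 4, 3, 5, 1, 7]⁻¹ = [0, 7, 3, 5, 4, 6, 2, 8, 1]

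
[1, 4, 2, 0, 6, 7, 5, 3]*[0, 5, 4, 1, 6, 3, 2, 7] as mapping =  [0→5, 1→6, 2→4, 3→0, 4→2, 5→7, 6→3, 7→1] 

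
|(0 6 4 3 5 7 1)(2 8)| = 14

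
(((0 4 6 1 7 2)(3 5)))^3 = (0 1)(2 6)(3 5)(4 7)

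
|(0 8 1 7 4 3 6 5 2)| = 9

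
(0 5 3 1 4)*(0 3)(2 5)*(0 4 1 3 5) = (0 2)(4 5)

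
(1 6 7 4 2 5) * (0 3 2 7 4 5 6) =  (0 3 2 6 4 7 5 1)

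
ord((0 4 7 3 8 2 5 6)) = 8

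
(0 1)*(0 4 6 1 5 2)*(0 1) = (0 5 2 1 4 6)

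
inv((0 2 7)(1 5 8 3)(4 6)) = (0 7 2)(1 3 8 5)(4 6)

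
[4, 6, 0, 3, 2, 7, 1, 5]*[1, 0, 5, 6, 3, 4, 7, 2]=[3, 7, 1, 6, 5, 2, 0, 4]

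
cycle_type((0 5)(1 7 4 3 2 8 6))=2.7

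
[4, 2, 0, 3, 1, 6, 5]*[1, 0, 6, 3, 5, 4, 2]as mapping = [0→5, 1→6, 2→1, 3→3, 4→0, 5→2, 6→4]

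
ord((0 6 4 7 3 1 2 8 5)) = 9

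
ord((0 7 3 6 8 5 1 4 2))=9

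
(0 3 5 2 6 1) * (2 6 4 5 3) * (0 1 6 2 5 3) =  (0 5 2 4 3)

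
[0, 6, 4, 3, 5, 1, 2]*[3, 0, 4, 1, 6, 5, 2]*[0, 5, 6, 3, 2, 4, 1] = [3, 6, 1, 5, 4, 0, 2]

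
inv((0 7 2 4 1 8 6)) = (0 6 8 1 4 2 7)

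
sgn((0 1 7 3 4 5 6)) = 1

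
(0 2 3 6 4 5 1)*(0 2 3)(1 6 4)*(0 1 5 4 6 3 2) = (0 2 1)(3 6 5)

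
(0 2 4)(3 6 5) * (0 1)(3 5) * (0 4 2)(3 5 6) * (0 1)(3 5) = (0 1 4)(3 5 6)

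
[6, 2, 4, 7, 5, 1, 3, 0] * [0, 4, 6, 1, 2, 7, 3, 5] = [3, 6, 2, 5, 7, 4, 1, 0]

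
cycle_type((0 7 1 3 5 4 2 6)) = 8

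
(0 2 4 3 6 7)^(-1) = (0 7 6 3 4 2)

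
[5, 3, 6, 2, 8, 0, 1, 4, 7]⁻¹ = [5, 6, 3, 1, 7, 0, 2, 8, 4]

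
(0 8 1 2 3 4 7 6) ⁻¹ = (0 6 7 4 3 2 1 8) 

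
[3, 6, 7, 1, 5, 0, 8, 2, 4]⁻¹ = [5, 3, 7, 0, 8, 4, 1, 2, 6]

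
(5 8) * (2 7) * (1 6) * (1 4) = (1 6 4)(2 7)(5 8)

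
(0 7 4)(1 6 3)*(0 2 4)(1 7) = (0 1 6 3 7)(2 4)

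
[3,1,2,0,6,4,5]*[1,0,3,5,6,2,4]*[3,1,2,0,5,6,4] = [6,3,0,1,5,4,2] 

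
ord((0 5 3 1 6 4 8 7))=8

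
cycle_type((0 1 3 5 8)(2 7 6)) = 3.5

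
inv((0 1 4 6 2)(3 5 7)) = (0 2 6 4 1)(3 7 5)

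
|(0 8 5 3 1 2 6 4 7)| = 9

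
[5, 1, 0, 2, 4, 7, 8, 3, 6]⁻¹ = [2, 1, 3, 7, 4, 0, 8, 5, 6]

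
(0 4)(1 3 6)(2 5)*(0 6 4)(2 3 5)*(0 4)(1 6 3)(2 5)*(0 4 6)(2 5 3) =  (0 6)(1 5)(2 3 4)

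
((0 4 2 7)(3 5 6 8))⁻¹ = (0 7 2 4)(3 8 6 5)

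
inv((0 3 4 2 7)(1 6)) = (0 7 2 4 3)(1 6)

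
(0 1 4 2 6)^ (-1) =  (0 6 2 4 1)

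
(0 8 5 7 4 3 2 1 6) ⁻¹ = (0 6 1 2 3 4 7 5 8) 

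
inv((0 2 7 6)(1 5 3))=(0 6 7 2)(1 3 5)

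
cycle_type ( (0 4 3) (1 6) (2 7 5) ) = 2.3^2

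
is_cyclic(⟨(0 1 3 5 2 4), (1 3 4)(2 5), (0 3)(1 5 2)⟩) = no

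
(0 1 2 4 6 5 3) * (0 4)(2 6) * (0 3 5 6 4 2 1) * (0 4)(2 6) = (0 4 1)(2 3 6)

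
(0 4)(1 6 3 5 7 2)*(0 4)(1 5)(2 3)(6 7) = (1 7 3)(2 5 6)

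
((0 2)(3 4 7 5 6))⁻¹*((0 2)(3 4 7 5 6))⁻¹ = (3 5 4 6 7)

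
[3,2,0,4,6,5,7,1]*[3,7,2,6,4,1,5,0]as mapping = [0→6,1→2,2→3,3→4,4→5,5→1,6→0,7→7]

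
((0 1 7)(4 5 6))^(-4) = (0 7 1)(4 6 5)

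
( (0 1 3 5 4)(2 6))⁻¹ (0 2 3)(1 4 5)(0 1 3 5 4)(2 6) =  (0 4 3)(1 6 5)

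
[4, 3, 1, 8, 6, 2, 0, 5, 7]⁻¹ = [6, 2, 5, 1, 0, 7, 4, 8, 3]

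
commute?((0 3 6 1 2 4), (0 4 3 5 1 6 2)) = no:(0 3 6 1 2 4) * (0 4 3 5 1 6 2) = (0 5 1)(2 3), (0 4 3 5 1 6 2) * (0 3 6 1 2 4) = (2 3 5)(4 6)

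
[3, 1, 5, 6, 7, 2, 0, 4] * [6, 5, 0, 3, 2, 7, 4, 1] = [3, 5, 7, 4, 1, 0, 6, 2]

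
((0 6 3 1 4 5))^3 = (0 1)(3 5)(4 6)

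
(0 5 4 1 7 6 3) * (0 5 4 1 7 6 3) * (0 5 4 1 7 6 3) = (0 1 3 4 6 5 7)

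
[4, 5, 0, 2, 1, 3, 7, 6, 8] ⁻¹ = [2, 4, 3, 5, 0, 1, 7, 6, 8] 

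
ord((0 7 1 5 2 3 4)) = 7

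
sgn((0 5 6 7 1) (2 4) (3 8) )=1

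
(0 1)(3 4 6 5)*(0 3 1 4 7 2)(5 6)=(0 4 5 1 3 7 2)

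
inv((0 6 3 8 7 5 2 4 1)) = (0 1 4 2 5 7 8 3 6)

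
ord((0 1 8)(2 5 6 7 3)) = 15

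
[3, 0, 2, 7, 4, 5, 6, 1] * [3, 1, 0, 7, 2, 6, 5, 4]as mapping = [0→7, 1→3, 2→0, 3→4, 4→2, 5→6, 6→5, 7→1]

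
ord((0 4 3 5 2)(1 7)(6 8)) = 10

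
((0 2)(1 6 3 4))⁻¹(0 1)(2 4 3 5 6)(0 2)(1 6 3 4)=(0 1 4 5 3)(2 6)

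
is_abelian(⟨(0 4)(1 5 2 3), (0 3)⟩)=no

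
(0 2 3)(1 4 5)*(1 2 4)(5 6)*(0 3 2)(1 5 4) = (0 1 5)(4 6)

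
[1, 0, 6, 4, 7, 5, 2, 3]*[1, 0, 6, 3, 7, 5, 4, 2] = [0, 1, 4, 7, 2, 5, 6, 3]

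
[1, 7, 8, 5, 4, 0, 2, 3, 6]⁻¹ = [5, 0, 6, 7, 4, 3, 8, 1, 2]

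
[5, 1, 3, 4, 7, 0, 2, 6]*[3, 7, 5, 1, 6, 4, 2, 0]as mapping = [0→4, 1→7, 2→1, 3→6, 4→0, 5→3, 6→5, 7→2]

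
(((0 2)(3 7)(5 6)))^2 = ()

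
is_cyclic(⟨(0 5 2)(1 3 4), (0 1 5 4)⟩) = no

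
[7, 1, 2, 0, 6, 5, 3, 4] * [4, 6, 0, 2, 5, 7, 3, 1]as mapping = [0→1, 1→6, 2→0, 3→4, 4→3, 5→7, 6→2, 7→5]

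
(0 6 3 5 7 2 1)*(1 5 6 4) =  (0 4 1)(2 5 7)(3 6)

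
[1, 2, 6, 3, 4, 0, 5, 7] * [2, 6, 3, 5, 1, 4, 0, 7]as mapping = [0→6, 1→3, 2→0, 3→5, 4→1, 5→2, 6→4, 7→7]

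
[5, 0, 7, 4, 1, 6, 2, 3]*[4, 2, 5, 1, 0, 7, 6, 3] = [7, 4, 3, 0, 2, 6, 5, 1]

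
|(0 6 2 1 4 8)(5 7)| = 6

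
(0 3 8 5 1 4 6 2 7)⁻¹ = (0 7 2 6 4 1 5 8 3)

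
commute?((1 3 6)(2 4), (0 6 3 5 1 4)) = no:(1 3 6)(2 4) * (0 6 3 5 1 4) = (0 6 4 2)(1 5), (0 6 3 5 1 4) * (1 3 6)(2 4) = (0 1 2 4)(3 5)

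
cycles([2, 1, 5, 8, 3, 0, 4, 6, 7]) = (0 2 5)(3 8 7 6 4)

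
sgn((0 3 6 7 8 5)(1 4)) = 1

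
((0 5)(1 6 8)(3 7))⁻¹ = (0 5)(1 8 6)(3 7)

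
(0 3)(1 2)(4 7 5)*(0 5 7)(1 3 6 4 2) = (0 6 4)(2 3 5)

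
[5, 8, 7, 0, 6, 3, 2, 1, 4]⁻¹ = [3, 7, 6, 5, 8, 0, 4, 2, 1]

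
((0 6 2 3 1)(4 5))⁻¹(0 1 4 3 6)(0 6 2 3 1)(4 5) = (0 5 1 2 6)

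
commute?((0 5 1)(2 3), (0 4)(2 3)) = no:(0 5 1)(2 3) * (0 4)(2 3) = (0 5 1 4), (0 4)(2 3) * (0 5 1)(2 3) = (0 4 5 1)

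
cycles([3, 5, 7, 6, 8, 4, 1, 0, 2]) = (0 3 6 1 5 4 8 2 7)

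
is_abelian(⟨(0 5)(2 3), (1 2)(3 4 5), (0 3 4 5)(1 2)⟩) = no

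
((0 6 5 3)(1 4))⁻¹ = (0 3 5 6)(1 4)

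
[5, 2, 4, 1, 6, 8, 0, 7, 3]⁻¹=[6, 3, 1, 8, 2, 0, 4, 7, 5]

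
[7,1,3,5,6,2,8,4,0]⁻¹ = [8,1,5,2,7,3,4,0,6]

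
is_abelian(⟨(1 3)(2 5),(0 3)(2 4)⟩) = no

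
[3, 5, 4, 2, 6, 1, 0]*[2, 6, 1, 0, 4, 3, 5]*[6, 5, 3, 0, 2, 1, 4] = [6, 0, 2, 5, 1, 4, 3]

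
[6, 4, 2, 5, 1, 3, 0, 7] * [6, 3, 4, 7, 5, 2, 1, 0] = [1, 5, 4, 2, 3, 7, 6, 0] 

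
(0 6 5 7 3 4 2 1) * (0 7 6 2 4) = (0 2 1 7 3)(5 6)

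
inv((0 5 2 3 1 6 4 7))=(0 7 4 6 1 3 2 5)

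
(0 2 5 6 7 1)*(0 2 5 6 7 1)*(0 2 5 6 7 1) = (0 6)(1 5)(2 7)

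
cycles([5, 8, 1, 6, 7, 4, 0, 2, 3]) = (0 5 4 7 2 1 8 3 6)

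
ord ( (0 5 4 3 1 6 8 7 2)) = 9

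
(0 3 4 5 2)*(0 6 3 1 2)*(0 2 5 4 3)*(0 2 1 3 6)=(0 3 6 2)(1 5)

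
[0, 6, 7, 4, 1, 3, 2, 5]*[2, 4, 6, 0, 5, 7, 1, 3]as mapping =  [0→2, 1→1, 2→3, 3→5, 4→4, 5→0, 6→6, 7→7]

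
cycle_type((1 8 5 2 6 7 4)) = 7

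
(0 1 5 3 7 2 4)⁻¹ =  (0 4 2 7 3 5 1)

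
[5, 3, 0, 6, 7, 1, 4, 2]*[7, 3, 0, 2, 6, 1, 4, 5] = [1, 2, 7, 4, 5, 3, 6, 0]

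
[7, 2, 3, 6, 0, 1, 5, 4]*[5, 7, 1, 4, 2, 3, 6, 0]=[0, 1, 4, 6, 5, 7, 3, 2]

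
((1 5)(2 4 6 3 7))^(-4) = (2 4 6 3 7)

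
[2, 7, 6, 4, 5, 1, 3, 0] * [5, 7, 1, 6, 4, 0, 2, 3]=[1, 3, 2, 4, 0, 7, 6, 5]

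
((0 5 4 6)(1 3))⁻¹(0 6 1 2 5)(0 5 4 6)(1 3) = (0 3 2 4 5)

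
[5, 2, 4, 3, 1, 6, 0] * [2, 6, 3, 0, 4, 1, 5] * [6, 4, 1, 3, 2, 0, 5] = [4, 3, 2, 6, 5, 0, 1]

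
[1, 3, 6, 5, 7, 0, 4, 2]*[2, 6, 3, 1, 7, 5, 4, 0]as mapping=[0→6, 1→1, 2→4, 3→5, 4→0, 5→2, 6→7, 7→3]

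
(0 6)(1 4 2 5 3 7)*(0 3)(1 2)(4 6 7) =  (0 7 2 5)(1 6 3 4)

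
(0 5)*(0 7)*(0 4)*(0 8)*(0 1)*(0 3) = (0 5 7 4 8 1 3)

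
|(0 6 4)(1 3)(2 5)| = 6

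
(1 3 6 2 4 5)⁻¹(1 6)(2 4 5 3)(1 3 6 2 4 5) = (1 6 4 5)(2 3)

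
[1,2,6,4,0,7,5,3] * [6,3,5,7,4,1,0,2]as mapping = [0→3,1→5,2→0,3→4,4→6,5→2,6→1,7→7]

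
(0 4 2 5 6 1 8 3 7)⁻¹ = (0 7 3 8 1 6 5 2 4)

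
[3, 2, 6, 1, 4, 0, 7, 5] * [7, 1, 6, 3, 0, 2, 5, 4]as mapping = [0→3, 1→6, 2→5, 3→1, 4→0, 5→7, 6→4, 7→2]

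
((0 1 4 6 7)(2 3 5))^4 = (0 7 6 4 1)(2 3 5)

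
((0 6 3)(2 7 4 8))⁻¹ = (0 3 6)(2 8 4 7)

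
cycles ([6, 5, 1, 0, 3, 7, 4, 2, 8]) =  (0 6 4 3)(1 5 7 2)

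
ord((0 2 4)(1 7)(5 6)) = 6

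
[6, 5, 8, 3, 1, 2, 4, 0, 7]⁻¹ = [7, 4, 5, 3, 6, 1, 0, 8, 2]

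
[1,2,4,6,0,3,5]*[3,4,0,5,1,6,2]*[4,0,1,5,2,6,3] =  [2,4,0,1,5,6,3]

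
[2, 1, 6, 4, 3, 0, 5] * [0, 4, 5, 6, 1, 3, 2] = [5, 4, 2, 1, 6, 0, 3]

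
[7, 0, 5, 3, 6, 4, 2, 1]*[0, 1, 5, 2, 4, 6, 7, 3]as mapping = [0→3, 1→0, 2→6, 3→2, 4→7, 5→4, 6→5, 7→1]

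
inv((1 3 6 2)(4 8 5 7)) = (1 2 6 3)(4 7 5 8)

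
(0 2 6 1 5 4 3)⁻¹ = (0 3 4 5 1 6 2)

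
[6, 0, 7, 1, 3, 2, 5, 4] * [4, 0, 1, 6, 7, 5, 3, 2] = [3, 4, 2, 0, 6, 1, 5, 7]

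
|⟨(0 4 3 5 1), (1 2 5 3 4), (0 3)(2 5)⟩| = 360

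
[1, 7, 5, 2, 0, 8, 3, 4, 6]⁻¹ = [4, 0, 3, 6, 7, 2, 8, 1, 5]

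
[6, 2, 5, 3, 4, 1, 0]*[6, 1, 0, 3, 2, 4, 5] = [5, 0, 4, 3, 2, 1, 6]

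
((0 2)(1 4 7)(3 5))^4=(1 4 7)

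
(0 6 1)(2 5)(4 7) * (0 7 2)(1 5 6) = (0 1 7 4 2 6 5)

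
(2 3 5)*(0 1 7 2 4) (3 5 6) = (0 1 7 2 5 4) (3 6) 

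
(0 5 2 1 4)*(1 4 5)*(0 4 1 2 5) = (0 2 1) 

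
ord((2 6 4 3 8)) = 5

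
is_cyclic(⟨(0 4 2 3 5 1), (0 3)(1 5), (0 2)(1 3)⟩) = no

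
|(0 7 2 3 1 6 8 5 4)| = 9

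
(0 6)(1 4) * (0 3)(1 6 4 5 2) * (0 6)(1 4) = (0 1 5 2 4)(3 6)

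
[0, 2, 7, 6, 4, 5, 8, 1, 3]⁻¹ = [0, 7, 1, 8, 4, 5, 3, 2, 6]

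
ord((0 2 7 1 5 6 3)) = 7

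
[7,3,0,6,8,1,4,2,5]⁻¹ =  [2,5,7,1,6,8,3,0,4]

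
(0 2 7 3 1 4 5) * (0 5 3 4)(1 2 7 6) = (0 7 4 3 2 6 1)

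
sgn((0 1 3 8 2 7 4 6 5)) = 1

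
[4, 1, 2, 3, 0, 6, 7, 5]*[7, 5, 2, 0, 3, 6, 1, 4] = [3, 5, 2, 0, 7, 1, 4, 6]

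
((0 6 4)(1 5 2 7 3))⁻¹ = (0 4 6)(1 3 7 2 5)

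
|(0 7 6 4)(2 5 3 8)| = 4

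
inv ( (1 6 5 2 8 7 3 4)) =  (1 4 3 7 8 2 5 6)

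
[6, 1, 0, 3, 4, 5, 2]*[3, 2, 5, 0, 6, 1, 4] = [4, 2, 3, 0, 6, 1, 5]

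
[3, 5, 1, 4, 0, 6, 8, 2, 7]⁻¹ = [4, 2, 7, 0, 3, 1, 5, 8, 6]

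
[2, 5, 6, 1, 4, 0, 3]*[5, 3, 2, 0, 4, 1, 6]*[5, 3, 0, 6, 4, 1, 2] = [0, 3, 2, 6, 4, 1, 5]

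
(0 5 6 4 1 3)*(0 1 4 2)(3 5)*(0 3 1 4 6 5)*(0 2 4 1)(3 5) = (1 2 5 3)(4 6)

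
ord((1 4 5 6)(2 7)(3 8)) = 4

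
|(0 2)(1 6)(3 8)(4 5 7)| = 6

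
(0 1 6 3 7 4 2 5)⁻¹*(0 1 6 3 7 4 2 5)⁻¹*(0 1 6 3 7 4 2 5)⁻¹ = (0 4 6 5 7 1 2 3)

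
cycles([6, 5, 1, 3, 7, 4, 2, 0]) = (0 6 2 1 5 4 7) 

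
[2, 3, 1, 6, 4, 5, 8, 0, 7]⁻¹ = [7, 2, 0, 1, 4, 5, 3, 8, 6]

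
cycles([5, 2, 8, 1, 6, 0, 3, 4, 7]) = (0 5)(1 2 8 7 4 6 3)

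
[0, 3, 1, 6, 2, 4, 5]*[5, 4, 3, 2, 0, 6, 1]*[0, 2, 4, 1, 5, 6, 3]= [6, 4, 5, 2, 1, 0, 3]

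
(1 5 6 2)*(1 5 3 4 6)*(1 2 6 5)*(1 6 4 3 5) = (1 5 2 6 4)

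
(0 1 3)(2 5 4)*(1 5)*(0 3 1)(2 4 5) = (0 2)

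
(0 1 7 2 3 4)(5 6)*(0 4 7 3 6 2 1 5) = (0 5 2 6)(1 3 7)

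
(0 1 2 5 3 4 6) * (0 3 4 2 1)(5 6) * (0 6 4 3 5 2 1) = (0 6 5 3 1)(2 4)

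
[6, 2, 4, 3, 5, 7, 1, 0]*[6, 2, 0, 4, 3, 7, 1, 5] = [1, 0, 3, 4, 7, 5, 2, 6]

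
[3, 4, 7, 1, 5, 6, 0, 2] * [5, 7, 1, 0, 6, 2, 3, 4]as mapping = [0→0, 1→6, 2→4, 3→7, 4→2, 5→3, 6→5, 7→1]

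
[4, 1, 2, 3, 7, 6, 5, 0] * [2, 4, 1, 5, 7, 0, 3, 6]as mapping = [0→7, 1→4, 2→1, 3→5, 4→6, 5→3, 6→0, 7→2]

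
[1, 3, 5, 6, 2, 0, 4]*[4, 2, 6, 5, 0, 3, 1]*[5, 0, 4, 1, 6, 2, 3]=[4, 2, 1, 0, 3, 6, 5]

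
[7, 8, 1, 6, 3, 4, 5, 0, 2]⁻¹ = [7, 2, 8, 4, 5, 6, 3, 0, 1]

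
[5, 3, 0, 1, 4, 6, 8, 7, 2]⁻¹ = [2, 3, 8, 1, 4, 0, 5, 7, 6]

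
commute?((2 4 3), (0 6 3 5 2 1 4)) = no:(2 4 3) * (0 6 3 5 2 1 4) = (0 6 3 1 4 5 2), (0 6 3 5 2 1 4) * (2 4 3) = (0 6 2 1 3 5 4)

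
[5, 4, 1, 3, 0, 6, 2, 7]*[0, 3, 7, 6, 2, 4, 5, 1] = [4, 2, 3, 6, 0, 5, 7, 1]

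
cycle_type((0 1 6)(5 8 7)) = 3^2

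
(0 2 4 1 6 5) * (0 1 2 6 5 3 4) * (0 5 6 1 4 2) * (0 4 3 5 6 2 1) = (1 2 6 5 3)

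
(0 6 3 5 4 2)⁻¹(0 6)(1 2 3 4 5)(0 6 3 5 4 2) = (0 5 2 4 1)(3 6)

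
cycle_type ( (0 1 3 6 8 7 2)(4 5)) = 2.7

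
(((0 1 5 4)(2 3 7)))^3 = (0 4 5 1)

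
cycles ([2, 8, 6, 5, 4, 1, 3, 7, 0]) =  (0 2 6 3 5 1 8)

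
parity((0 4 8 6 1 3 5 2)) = odd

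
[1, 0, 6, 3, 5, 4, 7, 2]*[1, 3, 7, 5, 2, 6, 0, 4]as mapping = [0→3, 1→1, 2→0, 3→5, 4→6, 5→2, 6→4, 7→7]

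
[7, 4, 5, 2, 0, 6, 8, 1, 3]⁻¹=[4, 7, 3, 8, 1, 2, 5, 0, 6]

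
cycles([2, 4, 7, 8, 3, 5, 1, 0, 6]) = (0 2 7) (1 4 3 8 6) 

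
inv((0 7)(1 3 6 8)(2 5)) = (0 7)(1 8 6 3)(2 5)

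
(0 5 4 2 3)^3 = (0 2 5 3 4)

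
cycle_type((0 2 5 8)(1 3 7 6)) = 4^2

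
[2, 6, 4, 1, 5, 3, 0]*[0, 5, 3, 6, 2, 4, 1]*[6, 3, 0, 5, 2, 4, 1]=[5, 3, 0, 4, 2, 1, 6]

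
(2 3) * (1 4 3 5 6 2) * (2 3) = (1 4 2 5 6 3)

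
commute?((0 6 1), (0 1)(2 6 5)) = no:(0 6 1)*(0 1)(2 6 5) = (0 5 2 6), (0 1)(2 6 5)*(0 6 1) = (1 6 5 2)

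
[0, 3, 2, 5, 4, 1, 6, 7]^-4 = [0, 5, 2, 1, 4, 3, 6, 7]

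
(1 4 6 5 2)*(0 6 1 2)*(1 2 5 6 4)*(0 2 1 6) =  (0 4 1 6)(2 5)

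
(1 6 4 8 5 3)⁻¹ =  (1 3 5 8 4 6)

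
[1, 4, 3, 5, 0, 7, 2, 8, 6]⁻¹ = [4, 0, 6, 2, 1, 3, 8, 5, 7]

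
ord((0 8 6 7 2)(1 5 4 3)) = 20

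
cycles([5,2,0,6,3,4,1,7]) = (0 5 4 3 6 1 2)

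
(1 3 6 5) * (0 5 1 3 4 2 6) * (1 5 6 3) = (0 6 5 1 4 2 3)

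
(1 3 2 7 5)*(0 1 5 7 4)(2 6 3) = (0 1 2 4)(3 6)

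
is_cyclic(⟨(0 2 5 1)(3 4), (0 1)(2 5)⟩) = no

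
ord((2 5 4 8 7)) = 5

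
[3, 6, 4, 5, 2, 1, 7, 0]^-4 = [5, 7, 2, 1, 4, 6, 0, 3]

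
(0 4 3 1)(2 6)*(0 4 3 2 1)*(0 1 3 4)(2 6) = (0 4 6 3 1)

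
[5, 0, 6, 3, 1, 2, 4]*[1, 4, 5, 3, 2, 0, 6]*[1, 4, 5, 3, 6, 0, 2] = [1, 4, 2, 3, 6, 0, 5]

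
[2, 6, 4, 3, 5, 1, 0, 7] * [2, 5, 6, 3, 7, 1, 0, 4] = [6, 0, 7, 3, 1, 5, 2, 4]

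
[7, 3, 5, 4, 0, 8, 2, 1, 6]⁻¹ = [4, 7, 6, 1, 3, 2, 8, 0, 5]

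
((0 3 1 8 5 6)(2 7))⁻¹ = (0 6 5 8 1 3)(2 7)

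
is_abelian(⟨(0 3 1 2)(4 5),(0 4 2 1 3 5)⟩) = no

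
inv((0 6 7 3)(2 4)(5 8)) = (0 3 7 6)(2 4)(5 8)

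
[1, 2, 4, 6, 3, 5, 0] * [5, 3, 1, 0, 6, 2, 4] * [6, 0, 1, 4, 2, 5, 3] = [4, 0, 3, 2, 6, 1, 5]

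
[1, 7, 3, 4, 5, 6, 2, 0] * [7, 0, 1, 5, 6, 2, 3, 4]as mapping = [0→0, 1→4, 2→5, 3→6, 4→2, 5→3, 6→1, 7→7]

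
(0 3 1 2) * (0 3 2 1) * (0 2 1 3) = (0 1 3 2)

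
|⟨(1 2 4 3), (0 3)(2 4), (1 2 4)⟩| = 120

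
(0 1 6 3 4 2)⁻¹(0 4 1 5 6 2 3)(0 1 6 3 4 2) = (0 4 1 2 6 5 3)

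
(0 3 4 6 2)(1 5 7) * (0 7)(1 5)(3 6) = (0 6 2 7 5)(3 4)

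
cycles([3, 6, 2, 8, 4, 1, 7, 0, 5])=(0 3 8 5 1 6 7)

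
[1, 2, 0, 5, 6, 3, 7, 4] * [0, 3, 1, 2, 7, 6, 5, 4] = [3, 1, 0, 6, 5, 2, 4, 7]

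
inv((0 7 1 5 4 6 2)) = (0 2 6 4 5 1 7)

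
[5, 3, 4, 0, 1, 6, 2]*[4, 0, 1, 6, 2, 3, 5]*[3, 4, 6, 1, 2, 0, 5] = [1, 5, 6, 2, 3, 0, 4]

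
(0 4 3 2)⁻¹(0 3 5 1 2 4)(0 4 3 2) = (0 3 4 2 5 1)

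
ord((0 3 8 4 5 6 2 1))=8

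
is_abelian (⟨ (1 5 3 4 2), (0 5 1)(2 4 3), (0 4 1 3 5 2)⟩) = no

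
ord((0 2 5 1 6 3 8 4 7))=9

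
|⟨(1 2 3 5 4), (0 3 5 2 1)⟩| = 360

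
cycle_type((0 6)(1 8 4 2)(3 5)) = 2^2.4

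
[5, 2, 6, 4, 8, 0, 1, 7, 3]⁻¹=[5, 6, 1, 8, 3, 0, 2, 7, 4]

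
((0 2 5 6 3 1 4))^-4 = (0 6 4 5 1 2 3)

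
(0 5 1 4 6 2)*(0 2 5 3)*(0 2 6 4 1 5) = (0 3 2 6)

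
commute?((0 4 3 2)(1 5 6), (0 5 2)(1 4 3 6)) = no:(0 4 3 2)(1 5 6)*(0 5 2)(1 4 3 6) = (0 3)(1 2 5)(4 6), (0 5 2)(1 4 3 6)*(0 4 3 2)(1 5 6) = (0 6 5)(1 3)(2 4)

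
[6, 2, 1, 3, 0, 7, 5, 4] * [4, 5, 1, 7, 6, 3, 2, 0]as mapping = [0→2, 1→1, 2→5, 3→7, 4→4, 5→0, 6→3, 7→6]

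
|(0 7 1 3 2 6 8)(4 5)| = 14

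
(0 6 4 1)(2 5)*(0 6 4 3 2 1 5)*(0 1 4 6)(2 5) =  (0 6 3 5 4 2 1)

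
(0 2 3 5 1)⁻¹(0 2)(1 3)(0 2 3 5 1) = (0 5)(2 3)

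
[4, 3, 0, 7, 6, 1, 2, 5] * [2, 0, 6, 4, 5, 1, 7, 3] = [5, 4, 2, 3, 7, 0, 6, 1]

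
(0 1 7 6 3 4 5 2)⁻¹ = (0 2 5 4 3 6 7 1)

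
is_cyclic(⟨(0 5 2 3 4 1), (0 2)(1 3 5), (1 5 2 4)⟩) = no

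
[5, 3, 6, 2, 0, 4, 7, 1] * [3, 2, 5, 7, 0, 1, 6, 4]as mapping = [0→1, 1→7, 2→6, 3→5, 4→3, 5→0, 6→4, 7→2]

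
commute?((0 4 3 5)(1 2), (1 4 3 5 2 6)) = no:(0 4 3 5)(1 2) * (1 4 3 5 2 6) = (0 3 2 4 5)(1 6), (1 4 3 5 2 6) * (0 4 3 5)(1 2) = (0 4 5 1 3)(2 6)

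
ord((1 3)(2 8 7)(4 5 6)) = 6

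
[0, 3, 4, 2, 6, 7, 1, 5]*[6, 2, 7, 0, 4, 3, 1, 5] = [6, 0, 4, 7, 1, 5, 2, 3] 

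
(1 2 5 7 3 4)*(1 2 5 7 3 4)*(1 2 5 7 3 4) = (1 7)(2 3)(4 5)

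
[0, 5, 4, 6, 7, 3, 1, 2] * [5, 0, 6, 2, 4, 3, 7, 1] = [5, 3, 4, 7, 1, 2, 0, 6]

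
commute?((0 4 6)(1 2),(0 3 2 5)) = no:(0 4 6)(1 2)*(0 3 2 5) = (0 4 6 3 2 1 5),(0 3 2 5)*(0 4 6)(1 2) = (0 3 1 2 5 4 6)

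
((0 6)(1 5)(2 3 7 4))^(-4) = ()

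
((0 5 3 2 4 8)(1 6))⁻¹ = (0 8 4 2 3 5)(1 6)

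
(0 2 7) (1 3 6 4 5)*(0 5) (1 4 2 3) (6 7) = (0 3 7 5 4) (2 6) 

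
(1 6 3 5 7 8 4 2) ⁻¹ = (1 2 4 8 7 5 3 6) 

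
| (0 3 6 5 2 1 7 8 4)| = 9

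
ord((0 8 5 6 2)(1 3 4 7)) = 20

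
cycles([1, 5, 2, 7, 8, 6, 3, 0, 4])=(0 1 5 6 3 7)(4 8)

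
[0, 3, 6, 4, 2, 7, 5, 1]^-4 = [0, 2, 7, 6, 5, 3, 1, 4]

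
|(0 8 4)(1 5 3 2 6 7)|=6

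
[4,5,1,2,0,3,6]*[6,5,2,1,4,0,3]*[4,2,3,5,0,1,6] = [0,4,1,3,6,2,5]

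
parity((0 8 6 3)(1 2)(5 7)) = odd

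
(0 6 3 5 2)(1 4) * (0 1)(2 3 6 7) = (0 7 2 1 4)(3 5)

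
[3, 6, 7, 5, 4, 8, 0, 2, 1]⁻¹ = [6, 8, 7, 0, 4, 3, 1, 2, 5]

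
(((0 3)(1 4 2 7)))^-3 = (0 3)(1 4 2 7)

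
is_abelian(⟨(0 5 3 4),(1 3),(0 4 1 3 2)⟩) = no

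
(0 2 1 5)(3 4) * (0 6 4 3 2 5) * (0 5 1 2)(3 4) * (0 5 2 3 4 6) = (0 1 2 3 6 4 5)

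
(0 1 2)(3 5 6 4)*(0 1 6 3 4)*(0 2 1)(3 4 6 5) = (0 5 4 6 2)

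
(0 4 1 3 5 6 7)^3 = (0 3 7 1 6 4 5)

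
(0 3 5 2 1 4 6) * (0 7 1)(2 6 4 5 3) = (0 2)(1 5 6 7)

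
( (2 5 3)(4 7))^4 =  (2 5 3)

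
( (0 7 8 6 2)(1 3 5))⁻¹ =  (0 2 6 8 7)(1 5 3)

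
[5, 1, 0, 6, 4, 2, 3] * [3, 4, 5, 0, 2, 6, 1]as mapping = [0→6, 1→4, 2→3, 3→1, 4→2, 5→5, 6→0]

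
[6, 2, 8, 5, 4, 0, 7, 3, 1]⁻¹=[5, 8, 1, 7, 4, 3, 0, 6, 2]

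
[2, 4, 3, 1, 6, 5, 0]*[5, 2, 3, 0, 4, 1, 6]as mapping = [0→3, 1→4, 2→0, 3→2, 4→6, 5→1, 6→5]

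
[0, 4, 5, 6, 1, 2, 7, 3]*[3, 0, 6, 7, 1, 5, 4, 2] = [3, 1, 5, 4, 0, 6, 2, 7]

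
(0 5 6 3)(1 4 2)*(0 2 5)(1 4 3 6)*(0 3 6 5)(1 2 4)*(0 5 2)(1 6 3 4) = (0 4 5)(1 3)(2 6)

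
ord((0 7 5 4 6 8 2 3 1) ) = 9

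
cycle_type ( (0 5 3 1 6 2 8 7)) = 8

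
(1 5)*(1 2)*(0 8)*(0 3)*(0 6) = (0 8 3 6)(1 5 2)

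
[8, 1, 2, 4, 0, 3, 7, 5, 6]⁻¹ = [4, 1, 2, 5, 3, 7, 8, 6, 0]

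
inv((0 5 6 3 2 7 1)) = (0 1 7 2 3 6 5)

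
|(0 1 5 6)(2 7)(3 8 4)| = 12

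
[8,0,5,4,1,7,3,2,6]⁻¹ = [1,4,7,6,3,2,8,5,0]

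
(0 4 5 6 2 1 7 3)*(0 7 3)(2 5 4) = (0 2 1 3 7)(5 6)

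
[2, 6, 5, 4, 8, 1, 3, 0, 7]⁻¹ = [7, 5, 0, 6, 3, 2, 1, 8, 4]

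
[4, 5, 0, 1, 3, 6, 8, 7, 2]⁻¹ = [2, 3, 8, 4, 0, 1, 5, 7, 6]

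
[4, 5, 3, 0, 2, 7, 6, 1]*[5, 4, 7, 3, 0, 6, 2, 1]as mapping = [0→0, 1→6, 2→3, 3→5, 4→7, 5→1, 6→2, 7→4]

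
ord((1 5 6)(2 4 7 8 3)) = 15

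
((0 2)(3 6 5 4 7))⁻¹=(0 2)(3 7 4 5 6)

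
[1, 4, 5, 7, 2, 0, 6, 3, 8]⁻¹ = [5, 0, 4, 7, 1, 2, 6, 3, 8]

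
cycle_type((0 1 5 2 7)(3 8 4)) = 3.5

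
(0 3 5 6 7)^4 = (0 7 6 5 3)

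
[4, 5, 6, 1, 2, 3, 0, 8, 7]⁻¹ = [6, 3, 4, 5, 0, 1, 2, 8, 7]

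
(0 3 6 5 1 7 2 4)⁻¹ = (0 4 2 7 1 5 6 3)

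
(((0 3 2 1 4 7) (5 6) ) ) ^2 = (0 2 4) (1 7 3) 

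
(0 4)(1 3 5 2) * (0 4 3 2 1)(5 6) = (0 3 6 5 1 2)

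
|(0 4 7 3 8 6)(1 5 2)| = 6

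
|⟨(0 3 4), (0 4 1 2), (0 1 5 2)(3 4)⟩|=720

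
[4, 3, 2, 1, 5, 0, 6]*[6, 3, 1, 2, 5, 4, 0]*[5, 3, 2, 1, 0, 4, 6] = [4, 2, 3, 1, 0, 6, 5]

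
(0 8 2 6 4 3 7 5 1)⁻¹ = (0 1 5 7 3 4 6 2 8)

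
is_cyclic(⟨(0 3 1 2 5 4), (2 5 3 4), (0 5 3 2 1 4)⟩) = no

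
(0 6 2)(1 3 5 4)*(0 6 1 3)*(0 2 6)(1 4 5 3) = (0 4 1 2)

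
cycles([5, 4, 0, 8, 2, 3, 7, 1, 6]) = (0 5 3 8 6 7 1 4 2)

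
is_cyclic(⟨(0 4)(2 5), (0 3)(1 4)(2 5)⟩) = no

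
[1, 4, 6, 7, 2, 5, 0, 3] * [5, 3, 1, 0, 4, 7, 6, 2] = [3, 4, 6, 2, 1, 7, 5, 0]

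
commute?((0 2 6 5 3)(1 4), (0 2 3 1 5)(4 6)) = no:(0 2 6 5 3)(1 4)*(0 2 3 1 5)(4 6) = (0 3 2 4 5 1 6), (0 2 3 1 5)(4 6)*(0 2 6 5 3)(1 4) = (0 6 1 3 4 5 2)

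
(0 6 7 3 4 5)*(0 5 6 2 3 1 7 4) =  (0 2 3)(1 7)(4 6)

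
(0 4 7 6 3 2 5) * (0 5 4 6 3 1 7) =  (0 6 1 7 3 2 4)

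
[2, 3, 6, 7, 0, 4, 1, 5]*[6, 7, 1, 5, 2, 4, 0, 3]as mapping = [0→1, 1→5, 2→0, 3→3, 4→6, 5→2, 6→7, 7→4]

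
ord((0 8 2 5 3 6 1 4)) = 8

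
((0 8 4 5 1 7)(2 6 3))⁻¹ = (0 7 1 5 4 8)(2 3 6)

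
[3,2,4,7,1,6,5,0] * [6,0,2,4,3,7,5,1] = [4,2,3,1,0,5,7,6]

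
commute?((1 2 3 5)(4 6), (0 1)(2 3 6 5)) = no:(1 2 3 5)(4 6) * (0 1)(2 3 6 5) = (0 1 3 2 6 4 5), (0 1)(2 3 6 5) * (1 2 3 5)(4 6) = (0 2 5 3 4 6 1)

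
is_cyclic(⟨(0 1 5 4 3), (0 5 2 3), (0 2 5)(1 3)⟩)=no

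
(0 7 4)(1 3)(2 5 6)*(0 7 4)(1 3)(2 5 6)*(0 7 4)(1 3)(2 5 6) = (1 3)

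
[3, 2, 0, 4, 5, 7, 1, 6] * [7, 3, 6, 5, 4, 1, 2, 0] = [5, 6, 7, 4, 1, 0, 3, 2]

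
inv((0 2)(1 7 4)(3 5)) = (0 2)(1 4 7)(3 5)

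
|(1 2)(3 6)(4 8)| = 2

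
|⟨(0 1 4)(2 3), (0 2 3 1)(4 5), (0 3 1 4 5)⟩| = 720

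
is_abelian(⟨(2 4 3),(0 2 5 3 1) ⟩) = no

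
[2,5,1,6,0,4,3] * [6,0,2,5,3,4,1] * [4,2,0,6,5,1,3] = [0,5,4,2,3,6,1]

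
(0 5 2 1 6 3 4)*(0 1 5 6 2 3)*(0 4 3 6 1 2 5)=(0 1 5 6 4 2)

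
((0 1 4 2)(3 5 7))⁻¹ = (0 2 4 1)(3 7 5)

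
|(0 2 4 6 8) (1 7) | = 10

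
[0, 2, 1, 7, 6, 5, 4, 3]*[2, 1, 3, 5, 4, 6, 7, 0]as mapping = [0→2, 1→3, 2→1, 3→0, 4→7, 5→6, 6→4, 7→5]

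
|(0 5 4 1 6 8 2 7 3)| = 9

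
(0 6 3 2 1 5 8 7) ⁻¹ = (0 7 8 5 1 2 3 6) 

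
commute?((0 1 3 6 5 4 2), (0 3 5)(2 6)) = no:(0 1 3 6 5 4 2)*(0 3 5)(2 6) = (0 1 5 4 6)(2 3), (0 3 5)(2 6)*(0 1 3 6 5 4 2) = (0 6)(1 3 4 2 5)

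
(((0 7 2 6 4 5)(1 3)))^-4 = (0 2 4)(5 7 6)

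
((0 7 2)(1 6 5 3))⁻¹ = (0 2 7)(1 3 5 6)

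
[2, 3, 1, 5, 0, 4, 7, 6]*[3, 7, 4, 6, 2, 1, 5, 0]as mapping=[0→4, 1→6, 2→7, 3→1, 4→3, 5→2, 6→0, 7→5]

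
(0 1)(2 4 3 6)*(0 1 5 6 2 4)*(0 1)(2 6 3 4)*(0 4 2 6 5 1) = (0 1 4 2)(3 5)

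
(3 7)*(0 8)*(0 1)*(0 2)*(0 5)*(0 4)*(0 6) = (0 8 1 2 5 4 6)(3 7)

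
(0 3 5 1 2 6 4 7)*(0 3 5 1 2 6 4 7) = (0 5 2 4)(1 6 7 3)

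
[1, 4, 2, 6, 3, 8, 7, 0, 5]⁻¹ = [7, 0, 2, 4, 1, 8, 3, 6, 5]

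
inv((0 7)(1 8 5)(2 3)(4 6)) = (0 7)(1 5 8)(2 3)(4 6)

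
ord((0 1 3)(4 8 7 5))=12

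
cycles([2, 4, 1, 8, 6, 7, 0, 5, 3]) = (0 2 1 4 6)(3 8)(5 7)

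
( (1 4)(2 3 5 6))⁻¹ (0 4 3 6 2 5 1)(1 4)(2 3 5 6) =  (0 1 5 2 3 6 4)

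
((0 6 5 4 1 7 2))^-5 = (0 5 1 2 6 4 7)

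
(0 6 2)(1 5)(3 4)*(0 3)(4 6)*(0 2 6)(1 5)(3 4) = (0 3)(2 4)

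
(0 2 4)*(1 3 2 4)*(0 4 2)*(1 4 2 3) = (0 3)(2 4)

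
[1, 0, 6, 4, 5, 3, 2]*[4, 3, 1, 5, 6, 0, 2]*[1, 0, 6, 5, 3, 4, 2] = [5, 3, 6, 2, 1, 4, 0]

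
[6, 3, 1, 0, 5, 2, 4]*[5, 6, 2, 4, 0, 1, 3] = [3, 4, 6, 5, 1, 2, 0]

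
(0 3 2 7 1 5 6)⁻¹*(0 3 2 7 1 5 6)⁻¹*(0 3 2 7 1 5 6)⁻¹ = (0 1 3 5 2 6 7)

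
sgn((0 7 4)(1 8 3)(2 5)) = -1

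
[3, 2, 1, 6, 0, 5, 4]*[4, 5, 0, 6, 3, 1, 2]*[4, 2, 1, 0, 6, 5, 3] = [3, 4, 5, 1, 6, 2, 0]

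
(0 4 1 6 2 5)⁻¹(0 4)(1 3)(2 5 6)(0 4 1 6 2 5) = (0 2 5)(1 4)(3 6)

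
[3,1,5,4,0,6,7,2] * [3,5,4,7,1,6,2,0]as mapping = [0→7,1→5,2→6,3→1,4→3,5→2,6→0,7→4]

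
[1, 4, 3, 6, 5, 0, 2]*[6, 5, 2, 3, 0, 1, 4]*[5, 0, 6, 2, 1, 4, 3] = [4, 5, 2, 1, 0, 3, 6]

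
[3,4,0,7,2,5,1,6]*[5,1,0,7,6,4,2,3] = [7,6,5,3,0,4,1,2]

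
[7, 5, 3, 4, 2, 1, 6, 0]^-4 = [0, 1, 4, 2, 3, 5, 6, 7]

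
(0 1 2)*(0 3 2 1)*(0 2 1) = (0 2 3 1)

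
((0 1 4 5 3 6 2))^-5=(0 4 3 2 1 5 6)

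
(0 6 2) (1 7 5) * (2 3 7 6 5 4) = (0 5 1 6 3 7 4 2) 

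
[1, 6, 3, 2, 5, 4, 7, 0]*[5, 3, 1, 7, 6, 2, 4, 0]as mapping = [0→3, 1→4, 2→7, 3→1, 4→2, 5→6, 6→0, 7→5]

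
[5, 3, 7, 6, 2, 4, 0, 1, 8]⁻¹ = [6, 7, 4, 1, 5, 0, 3, 2, 8]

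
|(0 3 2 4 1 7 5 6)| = 8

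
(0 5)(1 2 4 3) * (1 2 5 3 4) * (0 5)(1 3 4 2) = (0 4 2 3 1)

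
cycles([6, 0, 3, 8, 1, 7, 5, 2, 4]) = (0 6 5 7 2 3 8 4 1)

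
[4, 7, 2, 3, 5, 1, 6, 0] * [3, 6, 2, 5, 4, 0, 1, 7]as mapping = [0→4, 1→7, 2→2, 3→5, 4→0, 5→6, 6→1, 7→3]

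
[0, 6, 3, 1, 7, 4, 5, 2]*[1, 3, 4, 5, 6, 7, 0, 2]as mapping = [0→1, 1→0, 2→5, 3→3, 4→2, 5→6, 6→7, 7→4]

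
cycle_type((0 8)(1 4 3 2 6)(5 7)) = 2^2.5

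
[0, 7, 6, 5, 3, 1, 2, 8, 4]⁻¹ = [0, 5, 6, 4, 8, 3, 2, 1, 7]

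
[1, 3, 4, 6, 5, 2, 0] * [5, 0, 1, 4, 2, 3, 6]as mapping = [0→0, 1→4, 2→2, 3→6, 4→3, 5→1, 6→5]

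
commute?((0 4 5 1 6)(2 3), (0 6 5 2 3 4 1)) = no:(0 4 5 1 6)(2 3) * (0 6 5 2 3 4 1) = (0 1 5)(2 4), (0 6 5 2 3 4 1) * (0 4 5 1 6)(2 3) = (1 4 6)(3 5)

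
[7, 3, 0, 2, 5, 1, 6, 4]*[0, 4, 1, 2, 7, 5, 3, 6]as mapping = [0→6, 1→2, 2→0, 3→1, 4→5, 5→4, 6→3, 7→7]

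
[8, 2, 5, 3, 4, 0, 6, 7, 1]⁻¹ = [5, 8, 1, 3, 4, 2, 6, 7, 0]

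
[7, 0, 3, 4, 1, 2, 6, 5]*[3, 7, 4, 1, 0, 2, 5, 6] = [6, 3, 1, 0, 7, 4, 5, 2]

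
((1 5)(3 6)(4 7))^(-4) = ()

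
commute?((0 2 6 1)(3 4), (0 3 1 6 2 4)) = no:(0 2 6 1)(3 4)*(0 3 1 6 2 4) = (0 4 1 3), (0 3 1 6 2 4)*(0 2 6 1)(3 4) = (0 4 2 3)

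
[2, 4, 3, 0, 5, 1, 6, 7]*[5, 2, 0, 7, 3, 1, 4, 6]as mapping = [0→0, 1→3, 2→7, 3→5, 4→1, 5→2, 6→4, 7→6]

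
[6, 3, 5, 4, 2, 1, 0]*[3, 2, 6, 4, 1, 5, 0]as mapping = [0→0, 1→4, 2→5, 3→1, 4→6, 5→2, 6→3]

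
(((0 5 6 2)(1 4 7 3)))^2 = (0 6)(1 7)(2 5)(3 4)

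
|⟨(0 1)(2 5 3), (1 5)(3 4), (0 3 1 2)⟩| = 720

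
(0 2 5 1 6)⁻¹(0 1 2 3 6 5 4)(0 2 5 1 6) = (0 1 4 2 6 5 3)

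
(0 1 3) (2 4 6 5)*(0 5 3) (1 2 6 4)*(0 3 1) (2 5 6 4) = (0 5 4 2) (1 3 6) 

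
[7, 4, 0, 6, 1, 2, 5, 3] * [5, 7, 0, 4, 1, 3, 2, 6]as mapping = [0→6, 1→1, 2→5, 3→2, 4→7, 5→0, 6→3, 7→4]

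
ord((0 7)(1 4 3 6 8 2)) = 6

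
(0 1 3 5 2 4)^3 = (0 5)(1 2)(3 4)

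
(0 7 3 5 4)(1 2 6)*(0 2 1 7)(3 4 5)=(2 6 7 4)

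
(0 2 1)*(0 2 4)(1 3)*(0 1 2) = (0 4 1)(2 3)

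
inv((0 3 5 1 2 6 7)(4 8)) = (0 7 6 2 1 5 3)(4 8)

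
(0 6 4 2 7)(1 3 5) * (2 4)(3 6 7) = (0 7)(1 6 2 3 5)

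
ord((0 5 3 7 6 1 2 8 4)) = 9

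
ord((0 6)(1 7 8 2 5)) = 10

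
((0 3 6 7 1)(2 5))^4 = (0 1 7 6 3)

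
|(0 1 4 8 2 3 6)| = 7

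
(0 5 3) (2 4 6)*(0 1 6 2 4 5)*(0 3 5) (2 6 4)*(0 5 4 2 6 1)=(0 3) (1 2 5 4) 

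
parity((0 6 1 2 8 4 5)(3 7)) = odd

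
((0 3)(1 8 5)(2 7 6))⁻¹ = (0 3)(1 5 8)(2 6 7)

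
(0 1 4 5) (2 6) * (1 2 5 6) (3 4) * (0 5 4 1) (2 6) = (0 6 4 2) (1 3) 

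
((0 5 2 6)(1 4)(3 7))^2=(0 2)(5 6)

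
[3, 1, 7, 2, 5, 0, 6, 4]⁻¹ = [5, 1, 3, 0, 7, 4, 6, 2]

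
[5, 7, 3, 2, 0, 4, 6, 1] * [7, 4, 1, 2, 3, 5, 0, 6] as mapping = [0→5, 1→6, 2→2, 3→1, 4→7, 5→3, 6→0, 7→4] 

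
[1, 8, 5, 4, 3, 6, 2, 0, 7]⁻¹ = [7, 0, 6, 4, 3, 2, 5, 8, 1]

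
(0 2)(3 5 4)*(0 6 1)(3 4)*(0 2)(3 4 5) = (1 2 6)(4 5)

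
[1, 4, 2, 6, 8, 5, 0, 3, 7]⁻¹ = [6, 0, 2, 7, 1, 5, 3, 8, 4]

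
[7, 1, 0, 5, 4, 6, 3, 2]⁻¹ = [2, 1, 7, 6, 4, 3, 5, 0]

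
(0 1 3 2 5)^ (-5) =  ()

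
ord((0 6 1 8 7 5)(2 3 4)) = 6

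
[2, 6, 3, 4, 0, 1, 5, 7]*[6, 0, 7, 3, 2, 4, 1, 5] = [7, 1, 3, 2, 6, 0, 4, 5]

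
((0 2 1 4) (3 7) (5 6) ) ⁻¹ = (0 4 1 2) (3 7) (5 6) 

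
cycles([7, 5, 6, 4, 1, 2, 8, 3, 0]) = (0 7 3 4 1 5 2 6 8)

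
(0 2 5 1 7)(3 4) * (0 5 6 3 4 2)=(1 7 5)(2 6 3)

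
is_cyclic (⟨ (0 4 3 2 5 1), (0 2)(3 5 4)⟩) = no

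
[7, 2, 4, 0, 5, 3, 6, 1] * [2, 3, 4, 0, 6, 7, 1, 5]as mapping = [0→5, 1→4, 2→6, 3→2, 4→7, 5→0, 6→1, 7→3]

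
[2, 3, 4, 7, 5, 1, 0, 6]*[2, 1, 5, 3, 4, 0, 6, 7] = [5, 3, 4, 7, 0, 1, 2, 6]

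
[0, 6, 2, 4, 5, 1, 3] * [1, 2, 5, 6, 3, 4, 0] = [1, 0, 5, 3, 4, 2, 6]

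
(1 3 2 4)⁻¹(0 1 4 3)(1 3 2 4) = (0 3 1 2)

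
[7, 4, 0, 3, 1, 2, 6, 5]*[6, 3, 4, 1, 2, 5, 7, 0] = [0, 2, 6, 1, 3, 4, 7, 5]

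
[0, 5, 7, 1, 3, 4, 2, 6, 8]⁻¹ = [0, 3, 6, 4, 5, 1, 7, 2, 8]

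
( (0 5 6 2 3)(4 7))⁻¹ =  (0 3 2 6 5)(4 7)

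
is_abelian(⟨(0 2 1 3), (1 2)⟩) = no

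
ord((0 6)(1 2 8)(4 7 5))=6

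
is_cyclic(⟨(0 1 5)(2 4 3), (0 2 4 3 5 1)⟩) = no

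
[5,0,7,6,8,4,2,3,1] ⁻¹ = [1,8,6,7,5,0,3,2,4] 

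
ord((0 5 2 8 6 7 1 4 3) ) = 9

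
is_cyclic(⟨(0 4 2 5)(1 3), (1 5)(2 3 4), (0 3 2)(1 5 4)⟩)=no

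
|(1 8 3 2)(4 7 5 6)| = 4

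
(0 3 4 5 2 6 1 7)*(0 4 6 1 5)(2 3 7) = (0 7 4)(1 2)(3 6 5)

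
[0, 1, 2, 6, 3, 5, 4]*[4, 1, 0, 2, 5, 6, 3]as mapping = [0→4, 1→1, 2→0, 3→3, 4→2, 5→6, 6→5]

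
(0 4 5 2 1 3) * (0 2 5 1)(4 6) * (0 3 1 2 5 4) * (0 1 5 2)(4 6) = (0 4)(1 5 6)(2 3)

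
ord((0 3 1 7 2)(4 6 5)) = 15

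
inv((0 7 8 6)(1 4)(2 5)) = (0 6 8 7)(1 4)(2 5)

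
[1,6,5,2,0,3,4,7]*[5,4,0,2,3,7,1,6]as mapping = [0→4,1→1,2→7,3→0,4→5,5→2,6→3,7→6]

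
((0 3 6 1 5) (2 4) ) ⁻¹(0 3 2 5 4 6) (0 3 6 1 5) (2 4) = (0 2 1 3 6 4) 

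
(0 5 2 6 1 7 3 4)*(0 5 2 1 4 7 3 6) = (0 2)(1 3 7 6 4 5)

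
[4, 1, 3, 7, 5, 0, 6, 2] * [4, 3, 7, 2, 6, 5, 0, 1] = [6, 3, 2, 1, 5, 4, 0, 7]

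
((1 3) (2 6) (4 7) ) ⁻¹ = (1 3) (2 6) (4 7) 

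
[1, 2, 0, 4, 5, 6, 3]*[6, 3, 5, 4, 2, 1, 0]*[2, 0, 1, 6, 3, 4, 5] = [6, 4, 5, 1, 0, 2, 3]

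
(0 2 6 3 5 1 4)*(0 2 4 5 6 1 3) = (0 4 2 1 5 3 6)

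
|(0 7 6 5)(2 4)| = 4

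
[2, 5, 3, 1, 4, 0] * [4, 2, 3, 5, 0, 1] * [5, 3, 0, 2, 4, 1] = [2, 3, 1, 0, 5, 4]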